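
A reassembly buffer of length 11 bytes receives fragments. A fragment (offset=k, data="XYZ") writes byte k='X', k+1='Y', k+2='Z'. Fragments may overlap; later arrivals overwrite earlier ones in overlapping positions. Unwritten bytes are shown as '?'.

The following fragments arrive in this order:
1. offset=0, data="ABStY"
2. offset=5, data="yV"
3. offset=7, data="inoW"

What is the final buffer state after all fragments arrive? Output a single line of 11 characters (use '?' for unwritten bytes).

Answer: ABStYyVinoW

Derivation:
Fragment 1: offset=0 data="ABStY" -> buffer=ABStY??????
Fragment 2: offset=5 data="yV" -> buffer=ABStYyV????
Fragment 3: offset=7 data="inoW" -> buffer=ABStYyVinoW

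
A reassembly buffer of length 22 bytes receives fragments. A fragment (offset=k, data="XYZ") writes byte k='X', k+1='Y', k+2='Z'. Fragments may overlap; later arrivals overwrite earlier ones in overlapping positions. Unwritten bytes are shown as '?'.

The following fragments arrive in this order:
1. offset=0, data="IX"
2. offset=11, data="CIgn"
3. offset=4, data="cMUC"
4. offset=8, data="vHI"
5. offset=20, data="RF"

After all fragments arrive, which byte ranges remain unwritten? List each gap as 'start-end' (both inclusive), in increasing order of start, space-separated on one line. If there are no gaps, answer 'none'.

Answer: 2-3 15-19

Derivation:
Fragment 1: offset=0 len=2
Fragment 2: offset=11 len=4
Fragment 3: offset=4 len=4
Fragment 4: offset=8 len=3
Fragment 5: offset=20 len=2
Gaps: 2-3 15-19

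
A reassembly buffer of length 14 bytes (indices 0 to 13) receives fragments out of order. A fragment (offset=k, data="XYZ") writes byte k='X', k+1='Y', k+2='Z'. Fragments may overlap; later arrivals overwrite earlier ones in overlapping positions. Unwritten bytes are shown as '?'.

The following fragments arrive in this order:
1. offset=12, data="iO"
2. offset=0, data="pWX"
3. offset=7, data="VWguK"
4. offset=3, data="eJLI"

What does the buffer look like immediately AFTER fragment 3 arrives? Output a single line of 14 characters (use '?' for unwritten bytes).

Answer: pWX????VWguKiO

Derivation:
Fragment 1: offset=12 data="iO" -> buffer=????????????iO
Fragment 2: offset=0 data="pWX" -> buffer=pWX?????????iO
Fragment 3: offset=7 data="VWguK" -> buffer=pWX????VWguKiO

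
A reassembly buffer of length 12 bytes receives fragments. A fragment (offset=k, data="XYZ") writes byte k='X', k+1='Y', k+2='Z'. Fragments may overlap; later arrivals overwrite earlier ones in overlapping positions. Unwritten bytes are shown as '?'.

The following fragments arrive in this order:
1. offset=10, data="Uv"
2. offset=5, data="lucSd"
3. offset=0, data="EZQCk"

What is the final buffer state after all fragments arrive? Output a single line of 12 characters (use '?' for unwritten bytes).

Answer: EZQCklucSdUv

Derivation:
Fragment 1: offset=10 data="Uv" -> buffer=??????????Uv
Fragment 2: offset=5 data="lucSd" -> buffer=?????lucSdUv
Fragment 3: offset=0 data="EZQCk" -> buffer=EZQCklucSdUv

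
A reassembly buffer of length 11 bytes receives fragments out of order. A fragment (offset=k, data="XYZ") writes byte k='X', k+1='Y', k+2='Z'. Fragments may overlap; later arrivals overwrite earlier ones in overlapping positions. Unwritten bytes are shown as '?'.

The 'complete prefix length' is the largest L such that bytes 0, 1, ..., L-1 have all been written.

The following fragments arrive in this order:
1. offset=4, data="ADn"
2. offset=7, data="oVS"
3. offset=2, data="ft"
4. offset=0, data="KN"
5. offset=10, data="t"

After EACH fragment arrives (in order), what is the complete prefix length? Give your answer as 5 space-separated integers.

Fragment 1: offset=4 data="ADn" -> buffer=????ADn???? -> prefix_len=0
Fragment 2: offset=7 data="oVS" -> buffer=????ADnoVS? -> prefix_len=0
Fragment 3: offset=2 data="ft" -> buffer=??ftADnoVS? -> prefix_len=0
Fragment 4: offset=0 data="KN" -> buffer=KNftADnoVS? -> prefix_len=10
Fragment 5: offset=10 data="t" -> buffer=KNftADnoVSt -> prefix_len=11

Answer: 0 0 0 10 11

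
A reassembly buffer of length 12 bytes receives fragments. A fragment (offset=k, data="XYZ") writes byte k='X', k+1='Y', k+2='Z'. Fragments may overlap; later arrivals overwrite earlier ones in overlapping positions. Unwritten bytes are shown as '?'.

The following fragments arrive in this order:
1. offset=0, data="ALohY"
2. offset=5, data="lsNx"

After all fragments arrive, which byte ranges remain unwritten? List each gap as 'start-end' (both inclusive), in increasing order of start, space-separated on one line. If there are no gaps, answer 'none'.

Answer: 9-11

Derivation:
Fragment 1: offset=0 len=5
Fragment 2: offset=5 len=4
Gaps: 9-11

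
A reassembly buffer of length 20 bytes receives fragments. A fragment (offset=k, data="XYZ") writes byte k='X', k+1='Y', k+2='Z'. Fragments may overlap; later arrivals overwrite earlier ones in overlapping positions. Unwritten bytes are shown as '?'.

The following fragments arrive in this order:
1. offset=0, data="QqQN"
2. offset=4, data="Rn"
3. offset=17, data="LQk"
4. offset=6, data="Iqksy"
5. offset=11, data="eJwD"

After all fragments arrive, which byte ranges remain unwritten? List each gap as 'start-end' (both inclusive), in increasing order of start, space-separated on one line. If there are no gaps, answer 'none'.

Fragment 1: offset=0 len=4
Fragment 2: offset=4 len=2
Fragment 3: offset=17 len=3
Fragment 4: offset=6 len=5
Fragment 5: offset=11 len=4
Gaps: 15-16

Answer: 15-16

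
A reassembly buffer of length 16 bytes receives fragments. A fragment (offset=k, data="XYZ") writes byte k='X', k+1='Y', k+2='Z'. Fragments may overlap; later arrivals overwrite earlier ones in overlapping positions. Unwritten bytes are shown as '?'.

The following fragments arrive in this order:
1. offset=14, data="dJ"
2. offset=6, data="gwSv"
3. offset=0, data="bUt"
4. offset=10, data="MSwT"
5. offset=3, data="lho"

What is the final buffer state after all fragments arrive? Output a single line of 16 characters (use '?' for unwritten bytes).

Fragment 1: offset=14 data="dJ" -> buffer=??????????????dJ
Fragment 2: offset=6 data="gwSv" -> buffer=??????gwSv????dJ
Fragment 3: offset=0 data="bUt" -> buffer=bUt???gwSv????dJ
Fragment 4: offset=10 data="MSwT" -> buffer=bUt???gwSvMSwTdJ
Fragment 5: offset=3 data="lho" -> buffer=bUtlhogwSvMSwTdJ

Answer: bUtlhogwSvMSwTdJ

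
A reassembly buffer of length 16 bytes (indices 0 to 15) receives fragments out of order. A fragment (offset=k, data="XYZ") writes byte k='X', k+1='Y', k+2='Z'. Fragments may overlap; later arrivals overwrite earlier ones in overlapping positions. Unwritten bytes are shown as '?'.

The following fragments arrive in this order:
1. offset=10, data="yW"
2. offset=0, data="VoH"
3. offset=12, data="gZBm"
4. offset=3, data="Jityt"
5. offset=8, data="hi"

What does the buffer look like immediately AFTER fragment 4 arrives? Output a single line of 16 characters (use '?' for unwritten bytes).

Answer: VoHJityt??yWgZBm

Derivation:
Fragment 1: offset=10 data="yW" -> buffer=??????????yW????
Fragment 2: offset=0 data="VoH" -> buffer=VoH???????yW????
Fragment 3: offset=12 data="gZBm" -> buffer=VoH???????yWgZBm
Fragment 4: offset=3 data="Jityt" -> buffer=VoHJityt??yWgZBm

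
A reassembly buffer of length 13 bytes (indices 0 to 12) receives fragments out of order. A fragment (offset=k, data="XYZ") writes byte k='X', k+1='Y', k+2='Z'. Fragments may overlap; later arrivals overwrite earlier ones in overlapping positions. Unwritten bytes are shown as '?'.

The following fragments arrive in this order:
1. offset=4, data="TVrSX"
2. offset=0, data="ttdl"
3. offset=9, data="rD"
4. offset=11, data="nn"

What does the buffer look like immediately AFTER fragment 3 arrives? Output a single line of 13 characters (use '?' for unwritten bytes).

Fragment 1: offset=4 data="TVrSX" -> buffer=????TVrSX????
Fragment 2: offset=0 data="ttdl" -> buffer=ttdlTVrSX????
Fragment 3: offset=9 data="rD" -> buffer=ttdlTVrSXrD??

Answer: ttdlTVrSXrD??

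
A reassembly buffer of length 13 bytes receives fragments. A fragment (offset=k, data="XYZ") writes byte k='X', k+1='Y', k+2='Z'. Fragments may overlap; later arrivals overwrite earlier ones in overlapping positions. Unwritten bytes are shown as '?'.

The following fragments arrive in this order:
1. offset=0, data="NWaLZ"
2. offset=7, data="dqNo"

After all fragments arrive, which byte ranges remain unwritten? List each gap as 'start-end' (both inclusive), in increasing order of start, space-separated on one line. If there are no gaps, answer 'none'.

Fragment 1: offset=0 len=5
Fragment 2: offset=7 len=4
Gaps: 5-6 11-12

Answer: 5-6 11-12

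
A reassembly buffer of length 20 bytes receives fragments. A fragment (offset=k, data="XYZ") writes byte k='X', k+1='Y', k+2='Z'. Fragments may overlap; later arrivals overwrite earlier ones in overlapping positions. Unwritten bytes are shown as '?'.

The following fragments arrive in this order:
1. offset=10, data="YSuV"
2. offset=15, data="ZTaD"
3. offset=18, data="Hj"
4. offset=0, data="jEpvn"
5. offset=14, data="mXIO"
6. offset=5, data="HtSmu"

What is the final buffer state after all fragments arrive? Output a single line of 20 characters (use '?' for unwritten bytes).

Fragment 1: offset=10 data="YSuV" -> buffer=??????????YSuV??????
Fragment 2: offset=15 data="ZTaD" -> buffer=??????????YSuV?ZTaD?
Fragment 3: offset=18 data="Hj" -> buffer=??????????YSuV?ZTaHj
Fragment 4: offset=0 data="jEpvn" -> buffer=jEpvn?????YSuV?ZTaHj
Fragment 5: offset=14 data="mXIO" -> buffer=jEpvn?????YSuVmXIOHj
Fragment 6: offset=5 data="HtSmu" -> buffer=jEpvnHtSmuYSuVmXIOHj

Answer: jEpvnHtSmuYSuVmXIOHj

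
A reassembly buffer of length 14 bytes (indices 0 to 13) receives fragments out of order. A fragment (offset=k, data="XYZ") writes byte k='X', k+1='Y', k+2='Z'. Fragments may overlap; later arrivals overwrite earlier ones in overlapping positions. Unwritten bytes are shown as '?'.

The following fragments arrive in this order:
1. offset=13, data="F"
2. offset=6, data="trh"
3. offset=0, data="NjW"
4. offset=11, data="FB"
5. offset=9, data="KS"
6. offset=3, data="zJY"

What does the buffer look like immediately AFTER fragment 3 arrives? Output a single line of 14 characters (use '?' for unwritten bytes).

Answer: NjW???trh????F

Derivation:
Fragment 1: offset=13 data="F" -> buffer=?????????????F
Fragment 2: offset=6 data="trh" -> buffer=??????trh????F
Fragment 3: offset=0 data="NjW" -> buffer=NjW???trh????F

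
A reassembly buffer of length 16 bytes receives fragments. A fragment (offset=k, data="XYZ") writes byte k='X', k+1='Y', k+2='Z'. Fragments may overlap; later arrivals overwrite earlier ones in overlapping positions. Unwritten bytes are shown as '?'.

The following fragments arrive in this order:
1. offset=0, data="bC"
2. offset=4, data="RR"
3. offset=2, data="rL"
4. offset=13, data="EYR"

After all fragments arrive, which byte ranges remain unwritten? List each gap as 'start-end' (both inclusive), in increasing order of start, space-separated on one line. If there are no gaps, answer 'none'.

Answer: 6-12

Derivation:
Fragment 1: offset=0 len=2
Fragment 2: offset=4 len=2
Fragment 3: offset=2 len=2
Fragment 4: offset=13 len=3
Gaps: 6-12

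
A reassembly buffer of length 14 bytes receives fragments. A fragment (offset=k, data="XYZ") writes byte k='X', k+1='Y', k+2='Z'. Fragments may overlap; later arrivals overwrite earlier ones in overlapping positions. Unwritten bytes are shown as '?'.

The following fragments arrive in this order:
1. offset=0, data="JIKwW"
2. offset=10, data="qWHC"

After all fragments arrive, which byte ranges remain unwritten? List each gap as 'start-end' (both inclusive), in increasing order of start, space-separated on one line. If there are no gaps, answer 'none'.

Answer: 5-9

Derivation:
Fragment 1: offset=0 len=5
Fragment 2: offset=10 len=4
Gaps: 5-9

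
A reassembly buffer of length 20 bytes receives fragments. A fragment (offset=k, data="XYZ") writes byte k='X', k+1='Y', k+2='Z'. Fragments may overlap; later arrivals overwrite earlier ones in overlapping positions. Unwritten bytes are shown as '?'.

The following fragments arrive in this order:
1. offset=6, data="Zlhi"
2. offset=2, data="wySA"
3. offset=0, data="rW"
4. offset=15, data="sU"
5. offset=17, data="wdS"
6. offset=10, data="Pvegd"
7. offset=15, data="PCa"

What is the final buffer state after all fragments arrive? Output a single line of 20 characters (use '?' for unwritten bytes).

Answer: rWwySAZlhiPvegdPCadS

Derivation:
Fragment 1: offset=6 data="Zlhi" -> buffer=??????Zlhi??????????
Fragment 2: offset=2 data="wySA" -> buffer=??wySAZlhi??????????
Fragment 3: offset=0 data="rW" -> buffer=rWwySAZlhi??????????
Fragment 4: offset=15 data="sU" -> buffer=rWwySAZlhi?????sU???
Fragment 5: offset=17 data="wdS" -> buffer=rWwySAZlhi?????sUwdS
Fragment 6: offset=10 data="Pvegd" -> buffer=rWwySAZlhiPvegdsUwdS
Fragment 7: offset=15 data="PCa" -> buffer=rWwySAZlhiPvegdPCadS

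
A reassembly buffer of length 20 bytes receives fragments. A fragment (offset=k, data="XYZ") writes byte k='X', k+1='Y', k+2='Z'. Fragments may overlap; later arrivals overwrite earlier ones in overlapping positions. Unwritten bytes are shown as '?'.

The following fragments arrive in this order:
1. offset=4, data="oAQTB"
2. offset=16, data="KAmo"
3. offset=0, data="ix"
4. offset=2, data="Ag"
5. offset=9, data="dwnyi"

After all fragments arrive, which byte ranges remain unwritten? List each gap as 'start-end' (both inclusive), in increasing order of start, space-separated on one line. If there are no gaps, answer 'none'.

Answer: 14-15

Derivation:
Fragment 1: offset=4 len=5
Fragment 2: offset=16 len=4
Fragment 3: offset=0 len=2
Fragment 4: offset=2 len=2
Fragment 5: offset=9 len=5
Gaps: 14-15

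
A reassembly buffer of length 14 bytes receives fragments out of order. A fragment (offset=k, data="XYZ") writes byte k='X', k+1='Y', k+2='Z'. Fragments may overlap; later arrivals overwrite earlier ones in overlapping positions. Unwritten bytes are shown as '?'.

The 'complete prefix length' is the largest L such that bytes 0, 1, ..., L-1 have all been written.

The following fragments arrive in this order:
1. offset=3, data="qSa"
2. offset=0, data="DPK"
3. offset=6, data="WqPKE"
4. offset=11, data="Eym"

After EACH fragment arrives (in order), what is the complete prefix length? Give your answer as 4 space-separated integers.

Fragment 1: offset=3 data="qSa" -> buffer=???qSa???????? -> prefix_len=0
Fragment 2: offset=0 data="DPK" -> buffer=DPKqSa???????? -> prefix_len=6
Fragment 3: offset=6 data="WqPKE" -> buffer=DPKqSaWqPKE??? -> prefix_len=11
Fragment 4: offset=11 data="Eym" -> buffer=DPKqSaWqPKEEym -> prefix_len=14

Answer: 0 6 11 14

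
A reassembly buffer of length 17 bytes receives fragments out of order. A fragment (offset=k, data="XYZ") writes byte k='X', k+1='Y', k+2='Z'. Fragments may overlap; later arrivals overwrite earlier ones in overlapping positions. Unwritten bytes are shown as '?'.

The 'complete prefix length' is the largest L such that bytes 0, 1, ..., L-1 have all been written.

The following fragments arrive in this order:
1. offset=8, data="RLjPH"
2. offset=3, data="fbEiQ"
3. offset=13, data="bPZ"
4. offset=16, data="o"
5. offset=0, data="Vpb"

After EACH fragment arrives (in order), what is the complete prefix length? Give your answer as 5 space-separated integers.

Answer: 0 0 0 0 17

Derivation:
Fragment 1: offset=8 data="RLjPH" -> buffer=????????RLjPH???? -> prefix_len=0
Fragment 2: offset=3 data="fbEiQ" -> buffer=???fbEiQRLjPH???? -> prefix_len=0
Fragment 3: offset=13 data="bPZ" -> buffer=???fbEiQRLjPHbPZ? -> prefix_len=0
Fragment 4: offset=16 data="o" -> buffer=???fbEiQRLjPHbPZo -> prefix_len=0
Fragment 5: offset=0 data="Vpb" -> buffer=VpbfbEiQRLjPHbPZo -> prefix_len=17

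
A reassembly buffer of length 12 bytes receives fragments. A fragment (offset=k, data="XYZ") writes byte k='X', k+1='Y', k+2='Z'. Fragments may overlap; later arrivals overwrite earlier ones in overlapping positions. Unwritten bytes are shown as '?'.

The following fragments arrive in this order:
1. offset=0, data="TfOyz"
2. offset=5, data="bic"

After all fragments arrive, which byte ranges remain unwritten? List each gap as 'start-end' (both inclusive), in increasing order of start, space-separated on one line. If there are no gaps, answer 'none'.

Fragment 1: offset=0 len=5
Fragment 2: offset=5 len=3
Gaps: 8-11

Answer: 8-11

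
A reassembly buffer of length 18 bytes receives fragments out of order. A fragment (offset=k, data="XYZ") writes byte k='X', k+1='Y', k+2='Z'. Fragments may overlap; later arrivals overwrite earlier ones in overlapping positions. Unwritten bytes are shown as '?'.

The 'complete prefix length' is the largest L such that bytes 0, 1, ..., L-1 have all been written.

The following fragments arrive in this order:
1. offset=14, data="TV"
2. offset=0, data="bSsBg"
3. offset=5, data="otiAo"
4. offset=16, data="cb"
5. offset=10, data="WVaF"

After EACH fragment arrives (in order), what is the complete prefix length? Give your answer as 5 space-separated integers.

Fragment 1: offset=14 data="TV" -> buffer=??????????????TV?? -> prefix_len=0
Fragment 2: offset=0 data="bSsBg" -> buffer=bSsBg?????????TV?? -> prefix_len=5
Fragment 3: offset=5 data="otiAo" -> buffer=bSsBgotiAo????TV?? -> prefix_len=10
Fragment 4: offset=16 data="cb" -> buffer=bSsBgotiAo????TVcb -> prefix_len=10
Fragment 5: offset=10 data="WVaF" -> buffer=bSsBgotiAoWVaFTVcb -> prefix_len=18

Answer: 0 5 10 10 18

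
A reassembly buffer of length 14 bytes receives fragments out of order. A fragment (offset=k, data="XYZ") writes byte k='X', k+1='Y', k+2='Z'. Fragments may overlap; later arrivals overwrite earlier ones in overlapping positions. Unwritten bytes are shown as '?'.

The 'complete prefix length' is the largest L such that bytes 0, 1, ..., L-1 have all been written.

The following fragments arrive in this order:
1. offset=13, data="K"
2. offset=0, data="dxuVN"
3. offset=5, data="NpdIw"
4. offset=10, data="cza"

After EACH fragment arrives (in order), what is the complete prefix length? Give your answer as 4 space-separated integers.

Answer: 0 5 10 14

Derivation:
Fragment 1: offset=13 data="K" -> buffer=?????????????K -> prefix_len=0
Fragment 2: offset=0 data="dxuVN" -> buffer=dxuVN????????K -> prefix_len=5
Fragment 3: offset=5 data="NpdIw" -> buffer=dxuVNNpdIw???K -> prefix_len=10
Fragment 4: offset=10 data="cza" -> buffer=dxuVNNpdIwczaK -> prefix_len=14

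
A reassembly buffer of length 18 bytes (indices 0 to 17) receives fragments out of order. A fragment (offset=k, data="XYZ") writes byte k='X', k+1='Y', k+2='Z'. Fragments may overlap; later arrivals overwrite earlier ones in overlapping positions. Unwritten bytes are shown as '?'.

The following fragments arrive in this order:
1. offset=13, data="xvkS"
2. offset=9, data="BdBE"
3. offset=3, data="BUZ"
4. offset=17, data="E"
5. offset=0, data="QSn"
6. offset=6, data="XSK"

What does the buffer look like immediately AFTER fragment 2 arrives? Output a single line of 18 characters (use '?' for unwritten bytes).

Fragment 1: offset=13 data="xvkS" -> buffer=?????????????xvkS?
Fragment 2: offset=9 data="BdBE" -> buffer=?????????BdBExvkS?

Answer: ?????????BdBExvkS?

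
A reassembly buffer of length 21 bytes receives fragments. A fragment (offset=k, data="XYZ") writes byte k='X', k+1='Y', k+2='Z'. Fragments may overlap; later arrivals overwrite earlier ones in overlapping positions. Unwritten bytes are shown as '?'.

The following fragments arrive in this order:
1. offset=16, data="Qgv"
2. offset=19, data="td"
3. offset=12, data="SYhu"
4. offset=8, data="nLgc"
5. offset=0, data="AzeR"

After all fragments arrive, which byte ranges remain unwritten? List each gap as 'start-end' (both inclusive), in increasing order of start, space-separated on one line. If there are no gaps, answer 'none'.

Fragment 1: offset=16 len=3
Fragment 2: offset=19 len=2
Fragment 3: offset=12 len=4
Fragment 4: offset=8 len=4
Fragment 5: offset=0 len=4
Gaps: 4-7

Answer: 4-7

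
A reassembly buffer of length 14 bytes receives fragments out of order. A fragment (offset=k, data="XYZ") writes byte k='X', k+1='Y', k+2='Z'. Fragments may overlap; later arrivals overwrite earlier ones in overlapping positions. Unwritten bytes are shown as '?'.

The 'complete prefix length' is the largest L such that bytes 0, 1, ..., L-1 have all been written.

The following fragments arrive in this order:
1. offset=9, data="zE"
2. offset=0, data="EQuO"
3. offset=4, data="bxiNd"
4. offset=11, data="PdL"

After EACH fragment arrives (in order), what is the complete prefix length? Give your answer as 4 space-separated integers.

Fragment 1: offset=9 data="zE" -> buffer=?????????zE??? -> prefix_len=0
Fragment 2: offset=0 data="EQuO" -> buffer=EQuO?????zE??? -> prefix_len=4
Fragment 3: offset=4 data="bxiNd" -> buffer=EQuObxiNdzE??? -> prefix_len=11
Fragment 4: offset=11 data="PdL" -> buffer=EQuObxiNdzEPdL -> prefix_len=14

Answer: 0 4 11 14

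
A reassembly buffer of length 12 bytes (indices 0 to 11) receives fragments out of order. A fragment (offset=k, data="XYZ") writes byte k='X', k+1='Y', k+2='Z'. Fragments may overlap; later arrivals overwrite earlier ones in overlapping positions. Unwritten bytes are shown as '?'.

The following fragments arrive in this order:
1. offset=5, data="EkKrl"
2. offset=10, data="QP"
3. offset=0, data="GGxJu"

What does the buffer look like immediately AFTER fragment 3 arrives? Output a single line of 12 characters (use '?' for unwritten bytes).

Answer: GGxJuEkKrlQP

Derivation:
Fragment 1: offset=5 data="EkKrl" -> buffer=?????EkKrl??
Fragment 2: offset=10 data="QP" -> buffer=?????EkKrlQP
Fragment 3: offset=0 data="GGxJu" -> buffer=GGxJuEkKrlQP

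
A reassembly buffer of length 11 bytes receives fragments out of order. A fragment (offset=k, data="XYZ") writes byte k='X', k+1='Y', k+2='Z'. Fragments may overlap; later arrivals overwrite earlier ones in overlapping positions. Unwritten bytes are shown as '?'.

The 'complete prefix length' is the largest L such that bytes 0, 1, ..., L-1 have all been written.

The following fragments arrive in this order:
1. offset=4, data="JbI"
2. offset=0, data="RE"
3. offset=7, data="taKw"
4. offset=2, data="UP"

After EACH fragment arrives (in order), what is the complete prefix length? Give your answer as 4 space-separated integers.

Answer: 0 2 2 11

Derivation:
Fragment 1: offset=4 data="JbI" -> buffer=????JbI???? -> prefix_len=0
Fragment 2: offset=0 data="RE" -> buffer=RE??JbI???? -> prefix_len=2
Fragment 3: offset=7 data="taKw" -> buffer=RE??JbItaKw -> prefix_len=2
Fragment 4: offset=2 data="UP" -> buffer=REUPJbItaKw -> prefix_len=11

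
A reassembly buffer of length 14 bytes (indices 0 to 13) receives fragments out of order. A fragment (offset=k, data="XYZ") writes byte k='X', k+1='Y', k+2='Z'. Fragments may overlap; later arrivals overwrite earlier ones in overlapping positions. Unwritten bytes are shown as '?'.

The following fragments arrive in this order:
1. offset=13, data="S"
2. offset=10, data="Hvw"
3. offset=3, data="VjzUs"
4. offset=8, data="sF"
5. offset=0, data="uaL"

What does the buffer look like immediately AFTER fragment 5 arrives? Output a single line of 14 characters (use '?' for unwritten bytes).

Answer: uaLVjzUssFHvwS

Derivation:
Fragment 1: offset=13 data="S" -> buffer=?????????????S
Fragment 2: offset=10 data="Hvw" -> buffer=??????????HvwS
Fragment 3: offset=3 data="VjzUs" -> buffer=???VjzUs??HvwS
Fragment 4: offset=8 data="sF" -> buffer=???VjzUssFHvwS
Fragment 5: offset=0 data="uaL" -> buffer=uaLVjzUssFHvwS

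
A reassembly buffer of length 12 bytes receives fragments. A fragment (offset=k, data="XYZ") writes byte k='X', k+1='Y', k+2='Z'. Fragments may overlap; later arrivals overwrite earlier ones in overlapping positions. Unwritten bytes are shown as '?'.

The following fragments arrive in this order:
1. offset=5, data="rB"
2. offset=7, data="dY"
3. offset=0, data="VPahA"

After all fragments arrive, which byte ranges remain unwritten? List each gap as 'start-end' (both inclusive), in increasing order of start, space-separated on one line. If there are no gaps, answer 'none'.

Answer: 9-11

Derivation:
Fragment 1: offset=5 len=2
Fragment 2: offset=7 len=2
Fragment 3: offset=0 len=5
Gaps: 9-11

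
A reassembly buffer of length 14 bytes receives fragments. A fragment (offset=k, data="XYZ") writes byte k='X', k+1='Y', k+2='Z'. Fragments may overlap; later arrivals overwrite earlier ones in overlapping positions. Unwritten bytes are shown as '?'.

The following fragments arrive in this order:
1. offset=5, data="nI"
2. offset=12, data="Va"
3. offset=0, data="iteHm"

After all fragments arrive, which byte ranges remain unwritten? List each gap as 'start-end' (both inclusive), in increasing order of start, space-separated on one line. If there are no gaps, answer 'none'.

Fragment 1: offset=5 len=2
Fragment 2: offset=12 len=2
Fragment 3: offset=0 len=5
Gaps: 7-11

Answer: 7-11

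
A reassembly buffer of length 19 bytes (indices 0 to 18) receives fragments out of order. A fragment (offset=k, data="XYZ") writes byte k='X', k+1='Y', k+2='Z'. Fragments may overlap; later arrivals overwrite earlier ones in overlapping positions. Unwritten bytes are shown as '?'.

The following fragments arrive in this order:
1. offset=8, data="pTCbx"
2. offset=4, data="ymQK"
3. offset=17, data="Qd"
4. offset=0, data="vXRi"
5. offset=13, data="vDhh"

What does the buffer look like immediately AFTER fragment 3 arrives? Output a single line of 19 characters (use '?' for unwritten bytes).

Fragment 1: offset=8 data="pTCbx" -> buffer=????????pTCbx??????
Fragment 2: offset=4 data="ymQK" -> buffer=????ymQKpTCbx??????
Fragment 3: offset=17 data="Qd" -> buffer=????ymQKpTCbx????Qd

Answer: ????ymQKpTCbx????Qd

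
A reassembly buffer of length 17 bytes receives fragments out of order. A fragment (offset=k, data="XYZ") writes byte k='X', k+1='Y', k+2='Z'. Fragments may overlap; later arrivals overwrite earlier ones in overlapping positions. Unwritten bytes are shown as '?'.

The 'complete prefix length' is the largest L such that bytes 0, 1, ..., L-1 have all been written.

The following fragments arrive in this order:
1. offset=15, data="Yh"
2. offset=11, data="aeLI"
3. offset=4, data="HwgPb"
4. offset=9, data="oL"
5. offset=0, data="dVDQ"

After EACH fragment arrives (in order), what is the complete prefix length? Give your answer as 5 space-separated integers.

Fragment 1: offset=15 data="Yh" -> buffer=???????????????Yh -> prefix_len=0
Fragment 2: offset=11 data="aeLI" -> buffer=???????????aeLIYh -> prefix_len=0
Fragment 3: offset=4 data="HwgPb" -> buffer=????HwgPb??aeLIYh -> prefix_len=0
Fragment 4: offset=9 data="oL" -> buffer=????HwgPboLaeLIYh -> prefix_len=0
Fragment 5: offset=0 data="dVDQ" -> buffer=dVDQHwgPboLaeLIYh -> prefix_len=17

Answer: 0 0 0 0 17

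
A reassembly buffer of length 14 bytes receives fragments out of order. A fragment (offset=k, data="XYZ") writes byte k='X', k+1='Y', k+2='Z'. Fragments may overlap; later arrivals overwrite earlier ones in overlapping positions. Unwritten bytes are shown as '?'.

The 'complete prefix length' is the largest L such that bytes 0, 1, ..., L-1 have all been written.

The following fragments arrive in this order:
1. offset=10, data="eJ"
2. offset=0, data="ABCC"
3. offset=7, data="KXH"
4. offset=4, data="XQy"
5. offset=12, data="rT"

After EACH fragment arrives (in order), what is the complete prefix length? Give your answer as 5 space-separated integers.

Fragment 1: offset=10 data="eJ" -> buffer=??????????eJ?? -> prefix_len=0
Fragment 2: offset=0 data="ABCC" -> buffer=ABCC??????eJ?? -> prefix_len=4
Fragment 3: offset=7 data="KXH" -> buffer=ABCC???KXHeJ?? -> prefix_len=4
Fragment 4: offset=4 data="XQy" -> buffer=ABCCXQyKXHeJ?? -> prefix_len=12
Fragment 5: offset=12 data="rT" -> buffer=ABCCXQyKXHeJrT -> prefix_len=14

Answer: 0 4 4 12 14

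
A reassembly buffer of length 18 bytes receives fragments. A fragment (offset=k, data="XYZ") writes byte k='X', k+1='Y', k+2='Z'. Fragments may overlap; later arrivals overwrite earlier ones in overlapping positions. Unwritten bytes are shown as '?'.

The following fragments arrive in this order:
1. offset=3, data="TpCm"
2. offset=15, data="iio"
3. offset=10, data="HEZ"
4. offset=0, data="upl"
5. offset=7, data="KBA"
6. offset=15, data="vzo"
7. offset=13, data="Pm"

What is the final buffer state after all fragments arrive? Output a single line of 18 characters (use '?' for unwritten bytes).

Fragment 1: offset=3 data="TpCm" -> buffer=???TpCm???????????
Fragment 2: offset=15 data="iio" -> buffer=???TpCm????????iio
Fragment 3: offset=10 data="HEZ" -> buffer=???TpCm???HEZ??iio
Fragment 4: offset=0 data="upl" -> buffer=uplTpCm???HEZ??iio
Fragment 5: offset=7 data="KBA" -> buffer=uplTpCmKBAHEZ??iio
Fragment 6: offset=15 data="vzo" -> buffer=uplTpCmKBAHEZ??vzo
Fragment 7: offset=13 data="Pm" -> buffer=uplTpCmKBAHEZPmvzo

Answer: uplTpCmKBAHEZPmvzo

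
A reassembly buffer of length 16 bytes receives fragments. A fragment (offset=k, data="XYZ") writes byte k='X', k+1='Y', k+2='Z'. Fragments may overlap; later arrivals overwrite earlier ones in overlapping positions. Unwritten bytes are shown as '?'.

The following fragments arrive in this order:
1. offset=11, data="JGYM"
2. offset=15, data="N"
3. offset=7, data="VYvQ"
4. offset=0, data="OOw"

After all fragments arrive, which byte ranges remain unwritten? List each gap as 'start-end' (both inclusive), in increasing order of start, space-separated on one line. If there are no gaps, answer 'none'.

Answer: 3-6

Derivation:
Fragment 1: offset=11 len=4
Fragment 2: offset=15 len=1
Fragment 3: offset=7 len=4
Fragment 4: offset=0 len=3
Gaps: 3-6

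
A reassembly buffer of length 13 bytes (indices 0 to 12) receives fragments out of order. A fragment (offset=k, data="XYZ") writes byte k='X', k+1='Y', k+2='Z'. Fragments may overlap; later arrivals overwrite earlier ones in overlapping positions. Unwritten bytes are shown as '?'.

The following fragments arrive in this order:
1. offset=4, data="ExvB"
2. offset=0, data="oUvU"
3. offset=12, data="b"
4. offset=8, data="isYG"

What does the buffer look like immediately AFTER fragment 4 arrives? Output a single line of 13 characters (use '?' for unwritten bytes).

Answer: oUvUExvBisYGb

Derivation:
Fragment 1: offset=4 data="ExvB" -> buffer=????ExvB?????
Fragment 2: offset=0 data="oUvU" -> buffer=oUvUExvB?????
Fragment 3: offset=12 data="b" -> buffer=oUvUExvB????b
Fragment 4: offset=8 data="isYG" -> buffer=oUvUExvBisYGb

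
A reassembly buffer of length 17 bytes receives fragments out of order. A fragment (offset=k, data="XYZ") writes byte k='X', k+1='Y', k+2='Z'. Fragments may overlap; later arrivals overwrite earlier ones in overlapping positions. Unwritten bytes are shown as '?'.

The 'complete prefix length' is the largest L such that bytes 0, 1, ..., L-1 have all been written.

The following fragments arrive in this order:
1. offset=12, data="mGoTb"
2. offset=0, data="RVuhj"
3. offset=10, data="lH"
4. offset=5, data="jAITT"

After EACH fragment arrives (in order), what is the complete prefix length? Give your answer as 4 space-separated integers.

Fragment 1: offset=12 data="mGoTb" -> buffer=????????????mGoTb -> prefix_len=0
Fragment 2: offset=0 data="RVuhj" -> buffer=RVuhj???????mGoTb -> prefix_len=5
Fragment 3: offset=10 data="lH" -> buffer=RVuhj?????lHmGoTb -> prefix_len=5
Fragment 4: offset=5 data="jAITT" -> buffer=RVuhjjAITTlHmGoTb -> prefix_len=17

Answer: 0 5 5 17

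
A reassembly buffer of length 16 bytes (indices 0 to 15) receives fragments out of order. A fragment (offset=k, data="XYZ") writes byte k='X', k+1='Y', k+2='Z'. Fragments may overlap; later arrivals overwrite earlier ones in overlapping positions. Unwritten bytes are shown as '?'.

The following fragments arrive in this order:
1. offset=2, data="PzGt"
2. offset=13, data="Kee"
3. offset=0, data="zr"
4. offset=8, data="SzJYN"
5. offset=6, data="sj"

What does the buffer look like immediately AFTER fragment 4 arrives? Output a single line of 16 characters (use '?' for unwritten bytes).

Answer: zrPzGt??SzJYNKee

Derivation:
Fragment 1: offset=2 data="PzGt" -> buffer=??PzGt??????????
Fragment 2: offset=13 data="Kee" -> buffer=??PzGt???????Kee
Fragment 3: offset=0 data="zr" -> buffer=zrPzGt???????Kee
Fragment 4: offset=8 data="SzJYN" -> buffer=zrPzGt??SzJYNKee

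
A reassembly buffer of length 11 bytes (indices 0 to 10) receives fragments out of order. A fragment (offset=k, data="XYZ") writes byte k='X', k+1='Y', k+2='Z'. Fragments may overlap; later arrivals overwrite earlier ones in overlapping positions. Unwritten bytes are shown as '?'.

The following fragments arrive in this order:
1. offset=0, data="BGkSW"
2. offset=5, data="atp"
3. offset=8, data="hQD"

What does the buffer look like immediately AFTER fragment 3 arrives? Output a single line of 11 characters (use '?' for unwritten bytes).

Fragment 1: offset=0 data="BGkSW" -> buffer=BGkSW??????
Fragment 2: offset=5 data="atp" -> buffer=BGkSWatp???
Fragment 3: offset=8 data="hQD" -> buffer=BGkSWatphQD

Answer: BGkSWatphQD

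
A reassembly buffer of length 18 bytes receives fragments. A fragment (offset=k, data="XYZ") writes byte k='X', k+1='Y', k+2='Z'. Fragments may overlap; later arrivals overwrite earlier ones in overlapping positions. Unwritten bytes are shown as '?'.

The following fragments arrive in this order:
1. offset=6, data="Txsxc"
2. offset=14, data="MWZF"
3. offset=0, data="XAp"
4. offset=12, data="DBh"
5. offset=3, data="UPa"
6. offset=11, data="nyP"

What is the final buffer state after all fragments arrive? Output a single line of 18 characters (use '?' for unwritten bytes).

Fragment 1: offset=6 data="Txsxc" -> buffer=??????Txsxc???????
Fragment 2: offset=14 data="MWZF" -> buffer=??????Txsxc???MWZF
Fragment 3: offset=0 data="XAp" -> buffer=XAp???Txsxc???MWZF
Fragment 4: offset=12 data="DBh" -> buffer=XAp???Txsxc?DBhWZF
Fragment 5: offset=3 data="UPa" -> buffer=XApUPaTxsxc?DBhWZF
Fragment 6: offset=11 data="nyP" -> buffer=XApUPaTxsxcnyPhWZF

Answer: XApUPaTxsxcnyPhWZF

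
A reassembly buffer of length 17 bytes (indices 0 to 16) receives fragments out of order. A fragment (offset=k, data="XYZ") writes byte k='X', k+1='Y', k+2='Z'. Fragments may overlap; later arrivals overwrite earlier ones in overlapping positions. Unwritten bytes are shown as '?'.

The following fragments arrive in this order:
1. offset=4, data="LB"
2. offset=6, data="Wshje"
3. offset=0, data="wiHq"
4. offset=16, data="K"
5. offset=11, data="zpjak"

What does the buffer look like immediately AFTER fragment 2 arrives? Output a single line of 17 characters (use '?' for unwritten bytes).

Fragment 1: offset=4 data="LB" -> buffer=????LB???????????
Fragment 2: offset=6 data="Wshje" -> buffer=????LBWshje??????

Answer: ????LBWshje??????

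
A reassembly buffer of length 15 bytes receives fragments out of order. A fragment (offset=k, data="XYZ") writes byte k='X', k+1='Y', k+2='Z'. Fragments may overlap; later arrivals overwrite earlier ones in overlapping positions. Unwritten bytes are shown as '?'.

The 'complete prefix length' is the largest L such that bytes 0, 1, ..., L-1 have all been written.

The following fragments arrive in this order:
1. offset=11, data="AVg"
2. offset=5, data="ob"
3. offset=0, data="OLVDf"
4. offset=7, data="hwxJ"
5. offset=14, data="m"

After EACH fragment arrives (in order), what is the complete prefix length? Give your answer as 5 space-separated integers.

Answer: 0 0 7 14 15

Derivation:
Fragment 1: offset=11 data="AVg" -> buffer=???????????AVg? -> prefix_len=0
Fragment 2: offset=5 data="ob" -> buffer=?????ob????AVg? -> prefix_len=0
Fragment 3: offset=0 data="OLVDf" -> buffer=OLVDfob????AVg? -> prefix_len=7
Fragment 4: offset=7 data="hwxJ" -> buffer=OLVDfobhwxJAVg? -> prefix_len=14
Fragment 5: offset=14 data="m" -> buffer=OLVDfobhwxJAVgm -> prefix_len=15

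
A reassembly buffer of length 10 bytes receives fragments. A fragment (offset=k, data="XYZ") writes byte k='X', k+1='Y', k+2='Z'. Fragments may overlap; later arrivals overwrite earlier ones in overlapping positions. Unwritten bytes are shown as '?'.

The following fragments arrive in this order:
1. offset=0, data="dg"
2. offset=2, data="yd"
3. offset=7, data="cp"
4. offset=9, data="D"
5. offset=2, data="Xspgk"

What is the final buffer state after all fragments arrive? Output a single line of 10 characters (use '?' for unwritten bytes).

Answer: dgXspgkcpD

Derivation:
Fragment 1: offset=0 data="dg" -> buffer=dg????????
Fragment 2: offset=2 data="yd" -> buffer=dgyd??????
Fragment 3: offset=7 data="cp" -> buffer=dgyd???cp?
Fragment 4: offset=9 data="D" -> buffer=dgyd???cpD
Fragment 5: offset=2 data="Xspgk" -> buffer=dgXspgkcpD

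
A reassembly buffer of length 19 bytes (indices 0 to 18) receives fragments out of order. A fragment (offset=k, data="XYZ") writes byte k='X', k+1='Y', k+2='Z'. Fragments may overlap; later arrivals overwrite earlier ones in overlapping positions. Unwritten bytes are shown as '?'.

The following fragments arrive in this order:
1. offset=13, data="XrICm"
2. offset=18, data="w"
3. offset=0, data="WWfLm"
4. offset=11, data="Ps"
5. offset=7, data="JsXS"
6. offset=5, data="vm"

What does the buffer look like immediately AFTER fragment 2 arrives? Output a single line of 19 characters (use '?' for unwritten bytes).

Answer: ?????????????XrICmw

Derivation:
Fragment 1: offset=13 data="XrICm" -> buffer=?????????????XrICm?
Fragment 2: offset=18 data="w" -> buffer=?????????????XrICmw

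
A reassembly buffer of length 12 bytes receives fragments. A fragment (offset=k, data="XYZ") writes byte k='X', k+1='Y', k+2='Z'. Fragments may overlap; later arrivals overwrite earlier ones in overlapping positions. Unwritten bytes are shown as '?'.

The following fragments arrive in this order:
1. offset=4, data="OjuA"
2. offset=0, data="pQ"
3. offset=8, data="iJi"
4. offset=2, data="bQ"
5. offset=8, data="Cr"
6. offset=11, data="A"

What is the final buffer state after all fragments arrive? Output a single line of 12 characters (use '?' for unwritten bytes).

Answer: pQbQOjuACriA

Derivation:
Fragment 1: offset=4 data="OjuA" -> buffer=????OjuA????
Fragment 2: offset=0 data="pQ" -> buffer=pQ??OjuA????
Fragment 3: offset=8 data="iJi" -> buffer=pQ??OjuAiJi?
Fragment 4: offset=2 data="bQ" -> buffer=pQbQOjuAiJi?
Fragment 5: offset=8 data="Cr" -> buffer=pQbQOjuACri?
Fragment 6: offset=11 data="A" -> buffer=pQbQOjuACriA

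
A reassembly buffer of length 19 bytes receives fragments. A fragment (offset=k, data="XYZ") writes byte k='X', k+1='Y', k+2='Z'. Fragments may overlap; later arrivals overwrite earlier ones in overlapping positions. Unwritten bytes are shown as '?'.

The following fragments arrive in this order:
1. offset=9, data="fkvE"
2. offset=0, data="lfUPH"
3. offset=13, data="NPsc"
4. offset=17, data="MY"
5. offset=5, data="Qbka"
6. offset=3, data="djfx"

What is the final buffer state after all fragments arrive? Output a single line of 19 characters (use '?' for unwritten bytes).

Answer: lfUdjfxkafkvENPscMY

Derivation:
Fragment 1: offset=9 data="fkvE" -> buffer=?????????fkvE??????
Fragment 2: offset=0 data="lfUPH" -> buffer=lfUPH????fkvE??????
Fragment 3: offset=13 data="NPsc" -> buffer=lfUPH????fkvENPsc??
Fragment 4: offset=17 data="MY" -> buffer=lfUPH????fkvENPscMY
Fragment 5: offset=5 data="Qbka" -> buffer=lfUPHQbkafkvENPscMY
Fragment 6: offset=3 data="djfx" -> buffer=lfUdjfxkafkvENPscMY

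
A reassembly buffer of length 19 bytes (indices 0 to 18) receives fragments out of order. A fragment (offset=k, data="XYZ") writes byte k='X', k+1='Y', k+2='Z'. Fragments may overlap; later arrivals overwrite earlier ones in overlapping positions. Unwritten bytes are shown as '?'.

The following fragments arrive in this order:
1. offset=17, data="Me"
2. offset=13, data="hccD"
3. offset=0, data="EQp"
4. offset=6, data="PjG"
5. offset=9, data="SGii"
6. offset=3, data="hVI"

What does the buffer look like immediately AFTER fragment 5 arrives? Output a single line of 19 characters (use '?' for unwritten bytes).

Fragment 1: offset=17 data="Me" -> buffer=?????????????????Me
Fragment 2: offset=13 data="hccD" -> buffer=?????????????hccDMe
Fragment 3: offset=0 data="EQp" -> buffer=EQp??????????hccDMe
Fragment 4: offset=6 data="PjG" -> buffer=EQp???PjG????hccDMe
Fragment 5: offset=9 data="SGii" -> buffer=EQp???PjGSGiihccDMe

Answer: EQp???PjGSGiihccDMe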